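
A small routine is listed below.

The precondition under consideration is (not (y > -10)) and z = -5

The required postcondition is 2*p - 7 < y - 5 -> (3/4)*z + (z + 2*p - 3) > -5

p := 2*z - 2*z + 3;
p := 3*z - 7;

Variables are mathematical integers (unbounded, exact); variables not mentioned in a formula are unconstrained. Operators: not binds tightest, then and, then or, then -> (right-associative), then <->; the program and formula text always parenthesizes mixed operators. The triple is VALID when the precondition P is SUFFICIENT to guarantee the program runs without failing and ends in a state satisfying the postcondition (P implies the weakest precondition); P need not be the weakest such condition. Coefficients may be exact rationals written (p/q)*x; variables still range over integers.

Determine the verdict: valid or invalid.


Working backward. After the program, the postcondition 2*p - 7 < y - 5 -> (3/4)*z + (z + 2*p - 3) > -5 must hold; in canonical form it is 2*p < y + 2 -> 2*p + (7/4)*z > -2.
Before p := 3*z - 7: 6*z < y + 16 -> (31/4)*z > 12
Before p := 2*z - 2*z + 3: 6*z < y + 16 -> (31/4)*z > 12
The weakest precondition is 6*z < y + 16 -> (31/4)*z > 12.
Check whether (not (y > -10)) and z = -5 implies it.
Countermodel: at the initial state y = -45, z = -5, the precondition holds but the weakest precondition fails.
Answer: invalid


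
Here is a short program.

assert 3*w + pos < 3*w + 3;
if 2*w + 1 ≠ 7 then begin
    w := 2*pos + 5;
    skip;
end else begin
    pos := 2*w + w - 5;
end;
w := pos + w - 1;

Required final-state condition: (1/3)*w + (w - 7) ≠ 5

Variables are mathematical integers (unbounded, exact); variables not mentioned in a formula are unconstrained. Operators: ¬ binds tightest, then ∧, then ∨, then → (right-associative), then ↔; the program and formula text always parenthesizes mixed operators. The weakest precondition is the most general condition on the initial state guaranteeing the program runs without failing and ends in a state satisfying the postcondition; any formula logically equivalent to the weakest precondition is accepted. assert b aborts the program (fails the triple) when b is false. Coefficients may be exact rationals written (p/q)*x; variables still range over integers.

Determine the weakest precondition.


Working backward. After the program, the postcondition (1/3)*w + (w - 7) ≠ 5 must hold; in canonical form it is (4/3)*w ≠ 12.
Before w := pos + w - 1: (4/3)*pos + (4/3)*w ≠ 40/3
Then branch requires 4*pos ≠ 20/3; else branch requires (16/3)*w ≠ 20.
Before the if: (2*w ≠ 6 → 4*pos ≠ 20/3) ∧ ((¬(2*w ≠ 6)) → (16/3)*w ≠ 20)
Before assert 3*w + pos < 3*w + 3: pos < 3 ∧ (2*w ≠ 6 → 4*pos ≠ 20/3) ∧ ((¬(2*w ≠ 6)) → (16/3)*w ≠ 20)
Answer: WP = pos < 3 ∧ (2*w ≠ 6 → 4*pos ≠ 20/3) ∧ ((¬(2*w ≠ 6)) → (16/3)*w ≠ 20)


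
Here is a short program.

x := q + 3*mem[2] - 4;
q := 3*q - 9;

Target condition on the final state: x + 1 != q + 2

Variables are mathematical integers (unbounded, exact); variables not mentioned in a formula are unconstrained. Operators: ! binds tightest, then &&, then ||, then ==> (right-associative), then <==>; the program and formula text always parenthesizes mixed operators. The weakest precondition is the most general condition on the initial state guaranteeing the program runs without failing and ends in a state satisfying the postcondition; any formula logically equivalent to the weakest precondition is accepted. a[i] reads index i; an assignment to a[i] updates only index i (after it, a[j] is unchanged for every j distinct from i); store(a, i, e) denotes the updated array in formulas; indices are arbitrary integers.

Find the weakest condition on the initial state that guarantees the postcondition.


Working backward. After the program, the postcondition x + 1 != q + 2 must hold; in canonical form it is x != q + 1.
Before q := 3*q - 9: x != 3*q - 8
Before x := q + 3*mem[2] - 4: 3*mem[2] != 2*q - 4
Answer: WP = 3*mem[2] != 2*q - 4


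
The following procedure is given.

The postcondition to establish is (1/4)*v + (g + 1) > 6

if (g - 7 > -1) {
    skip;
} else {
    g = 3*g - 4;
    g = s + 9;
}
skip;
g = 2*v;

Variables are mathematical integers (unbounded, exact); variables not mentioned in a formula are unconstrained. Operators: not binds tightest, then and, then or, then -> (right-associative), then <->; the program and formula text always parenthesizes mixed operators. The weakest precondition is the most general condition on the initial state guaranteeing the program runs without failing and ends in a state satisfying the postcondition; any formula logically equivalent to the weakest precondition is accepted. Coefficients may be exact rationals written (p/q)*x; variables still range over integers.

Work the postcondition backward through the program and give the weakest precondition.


Working backward. After the program, the postcondition (1/4)*v + (g + 1) > 6 must hold; in canonical form it is g + (1/4)*v > 5.
Before g := 2*v: (9/4)*v > 5
Before skip: (9/4)*v > 5
Then branch requires (9/4)*v > 5; else branch requires (9/4)*v > 5.
Before the if: (g > 6 -> (9/4)*v > 5) and ((not (g > 6)) -> (9/4)*v > 5)
Answer: WP = (g > 6 -> (9/4)*v > 5) and ((not (g > 6)) -> (9/4)*v > 5)


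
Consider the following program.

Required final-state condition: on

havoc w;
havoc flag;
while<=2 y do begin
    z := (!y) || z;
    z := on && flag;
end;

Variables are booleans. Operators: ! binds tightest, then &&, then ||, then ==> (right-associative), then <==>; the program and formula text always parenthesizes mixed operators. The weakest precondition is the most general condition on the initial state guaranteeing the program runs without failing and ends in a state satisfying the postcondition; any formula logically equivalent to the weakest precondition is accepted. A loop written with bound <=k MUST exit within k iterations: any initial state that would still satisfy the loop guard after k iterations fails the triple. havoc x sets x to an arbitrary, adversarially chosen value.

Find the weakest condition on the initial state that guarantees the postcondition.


Working backward. After the program, on must hold.
Before the loop (bound <=2), unroll the exhaustion recursion (WP_0 = exit-now case; WP_j = one more guarded iteration, up to j = 2):
  WP_0: (!y) && on
  WP_1: (y ==> ((!y) && on)) && ((!y) ==> on)
  WP_2: (y ==> ((y ==> ((!y) && on)) && ((!y) ==> on))) && ((!y) ==> on)
So before the loop: (y ==> ((y ==> ((!y) && on)) && ((!y) ==> on))) && ((!y) ==> on)
Before havoc flag: (y ==> ((y ==> ((!y) && on)) && ((!y) ==> on))) && ((!y) ==> on)
Before havoc w: (y ==> ((y ==> ((!y) && on)) && ((!y) ==> on))) && ((!y) ==> on)
Answer: WP = (y ==> ((y ==> ((!y) && on)) && ((!y) ==> on))) && ((!y) ==> on)


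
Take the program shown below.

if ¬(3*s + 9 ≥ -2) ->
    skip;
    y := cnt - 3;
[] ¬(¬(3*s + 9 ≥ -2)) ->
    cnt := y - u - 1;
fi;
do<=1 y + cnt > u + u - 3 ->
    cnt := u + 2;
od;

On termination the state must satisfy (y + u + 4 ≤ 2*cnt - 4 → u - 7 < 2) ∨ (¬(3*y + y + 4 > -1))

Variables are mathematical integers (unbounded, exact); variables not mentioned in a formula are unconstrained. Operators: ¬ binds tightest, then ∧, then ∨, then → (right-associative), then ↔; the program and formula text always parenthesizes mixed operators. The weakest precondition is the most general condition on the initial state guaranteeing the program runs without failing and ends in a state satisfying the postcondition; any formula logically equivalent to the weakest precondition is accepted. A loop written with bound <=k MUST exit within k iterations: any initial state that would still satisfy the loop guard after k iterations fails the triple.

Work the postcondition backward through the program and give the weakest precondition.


Working backward. After the program, the postcondition (y + u + 4 ≤ 2*cnt - 4 → u - 7 < 2) ∨ (¬(3*y + y + 4 > -1)) must hold; in canonical form it is (u + y ≤ 2*cnt - 8 → u < 9) ∨ (¬(4*y > -5)).
Before the loop (bound <=1), unroll the exhaustion recursion (WP_0 = exit-now case; WP_j = one more guarded iteration, up to j = 1):
  WP_0: (¬(cnt + y > 2*u - 3)) ∧ ((u + y ≤ 2*cnt - 8 → u < 9) ∨ (¬(4*y > -5)))
  WP_1: (cnt + y > 2*u - 3 → ((¬(y > u - 5)) ∧ ((y ≤ u - 4 → u < 9) ∨ (¬(4*y > -5))))) ∧ ((¬(cnt + y > 2*u - 3)) → ((u + y ≤ 2*cnt - 8 → u < 9) ∨ (¬(4*y > -5))))
So before the loop: (cnt + y > 2*u - 3 → ((¬(y > u - 5)) ∧ ((y ≤ u - 4 → u < 9) ∨ (¬(4*y > -5))))) ∧ ((¬(cnt + y > 2*u - 3)) → ((u + y ≤ 2*cnt - 8 → u < 9) ∨ (¬(4*y > -5))))
Then branch requires (2*cnt > 2*u → ((¬(cnt > u - 2)) ∧ ((cnt ≤ u - 1 → u < 9) ∨ (¬(4*cnt > 7))))) ∧ ((¬(2*cnt > 2*u)) → ((u ≤ cnt - 5 → u < 9) ∨ (¬(4*cnt > 7)))); else branch requires (2*y > 3*u - 2 → ((¬(y > u - 5)) ∧ ((y ≤ u - 4 → u < 9) ∨ (¬(4*y > -5))))) ∧ ((¬(2*y > 3*u - 2)) → ((3*u ≤ y - 10 → u < 9) ∨ (¬(4*y > -5)))).
Before the if: ((¬(3*s ≥ -11)) → ((2*cnt > 2*u → ((¬(cnt > u - 2)) ∧ ((cnt ≤ u - 1 → u < 9) ∨ (¬(4*cnt > 7))))) ∧ ((¬(2*cnt > 2*u)) → ((u ≤ cnt - 5 → u < 9) ∨ (¬(4*cnt > 7)))))) ∧ (3*s ≥ -11 → ((2*y > 3*u - 2 → ((¬(y > u - 5)) ∧ ((y ≤ u - 4 → u < 9) ∨ (¬(4*y > -5))))) ∧ ((¬(2*y > 3*u - 2)) → ((3*u ≤ y - 10 → u < 9) ∨ (¬(4*y > -5))))))
Answer: WP = ((¬(3*s ≥ -11)) → ((2*cnt > 2*u → ((¬(cnt > u - 2)) ∧ ((cnt ≤ u - 1 → u < 9) ∨ (¬(4*cnt > 7))))) ∧ ((¬(2*cnt > 2*u)) → ((u ≤ cnt - 5 → u < 9) ∨ (¬(4*cnt > 7)))))) ∧ (3*s ≥ -11 → ((2*y > 3*u - 2 → ((¬(y > u - 5)) ∧ ((y ≤ u - 4 → u < 9) ∨ (¬(4*y > -5))))) ∧ ((¬(2*y > 3*u - 2)) → ((3*u ≤ y - 10 → u < 9) ∨ (¬(4*y > -5))))))


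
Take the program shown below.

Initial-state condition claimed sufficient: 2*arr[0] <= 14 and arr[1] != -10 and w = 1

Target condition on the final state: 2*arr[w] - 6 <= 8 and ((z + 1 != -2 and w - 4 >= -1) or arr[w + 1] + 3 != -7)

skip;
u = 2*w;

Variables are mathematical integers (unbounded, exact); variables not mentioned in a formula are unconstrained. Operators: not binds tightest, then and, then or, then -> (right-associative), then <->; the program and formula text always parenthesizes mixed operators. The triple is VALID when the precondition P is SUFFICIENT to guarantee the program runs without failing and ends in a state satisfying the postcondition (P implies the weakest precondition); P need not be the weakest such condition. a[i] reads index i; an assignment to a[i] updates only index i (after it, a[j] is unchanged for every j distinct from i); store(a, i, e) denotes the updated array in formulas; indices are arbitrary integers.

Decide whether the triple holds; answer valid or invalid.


Working backward. After the program, the postcondition 2*arr[w] - 6 <= 8 and ((z + 1 != -2 and w - 4 >= -1) or arr[w + 1] + 3 != -7) must hold; in canonical form it is 2*arr[w] <= 14 and ((z != -3 and w >= 3) or arr[w + 1] != -10).
Before u := 2*w: 2*arr[w] <= 14 and ((z != -3 and w >= 3) or arr[w + 1] != -10)
Before skip: 2*arr[w] <= 14 and ((z != -3 and w >= 3) or arr[w + 1] != -10)
The weakest precondition is 2*arr[w] <= 14 and ((z != -3 and w >= 3) or arr[w + 1] != -10).
Check whether 2*arr[0] <= 14 and arr[1] != -10 and w = 1 implies it.
Countermodel: at the initial state arr = {[0] = -15215, [1] = 8, [2] = 8, elsewhere 8}, w = 1, z = 0, the precondition holds but the weakest precondition fails.
Answer: invalid


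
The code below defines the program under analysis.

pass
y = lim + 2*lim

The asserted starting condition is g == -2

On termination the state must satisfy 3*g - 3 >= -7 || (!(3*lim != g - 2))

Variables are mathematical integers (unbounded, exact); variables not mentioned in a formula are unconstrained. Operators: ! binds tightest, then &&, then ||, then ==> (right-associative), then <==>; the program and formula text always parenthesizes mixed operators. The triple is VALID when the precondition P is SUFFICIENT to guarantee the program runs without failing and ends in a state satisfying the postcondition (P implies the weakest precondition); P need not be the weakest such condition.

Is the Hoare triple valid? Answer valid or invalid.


Working backward. After the program, the postcondition 3*g - 3 >= -7 || (!(3*lim != g - 2)) must hold; in canonical form it is 3*g >= -4 || (!(3*lim != g - 2)).
Before y := lim + 2*lim: 3*g >= -4 || (!(3*lim != g - 2))
Before skip: 3*g >= -4 || (!(3*lim != g - 2))
The weakest precondition is 3*g >= -4 || (!(3*lim != g - 2)).
Check whether g == -2 implies it.
Countermodel: at the initial state g = -2, lim = 0, the precondition holds but the weakest precondition fails.
Answer: invalid


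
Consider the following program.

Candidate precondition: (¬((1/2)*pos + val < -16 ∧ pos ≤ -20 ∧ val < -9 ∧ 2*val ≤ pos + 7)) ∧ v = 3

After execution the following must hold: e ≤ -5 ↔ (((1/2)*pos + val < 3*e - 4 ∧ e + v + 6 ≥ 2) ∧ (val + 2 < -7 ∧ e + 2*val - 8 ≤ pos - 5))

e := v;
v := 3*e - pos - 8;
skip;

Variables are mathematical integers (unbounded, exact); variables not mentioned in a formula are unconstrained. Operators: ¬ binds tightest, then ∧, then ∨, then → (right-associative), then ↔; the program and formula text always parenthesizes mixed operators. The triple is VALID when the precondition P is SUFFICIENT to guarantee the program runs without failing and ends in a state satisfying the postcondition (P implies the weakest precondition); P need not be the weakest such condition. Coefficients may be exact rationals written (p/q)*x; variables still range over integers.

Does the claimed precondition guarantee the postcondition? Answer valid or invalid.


Working backward. After the program, the postcondition e ≤ -5 ↔ (((1/2)*pos + val < 3*e - 4 ∧ e + v + 6 ≥ 2) ∧ (val + 2 < -7 ∧ e + 2*val - 8 ≤ pos - 5)) must hold; in canonical form it is e ≤ -5 ↔ ((1/2)*pos + val < 3*e - 4 ∧ e + v ≥ -4 ∧ val < -9 ∧ e + 2*val ≤ pos + 3).
Before skip: e ≤ -5 ↔ ((1/2)*pos + val < 3*e - 4 ∧ e + v ≥ -4 ∧ val < -9 ∧ e + 2*val ≤ pos + 3)
Before v := 3*e - pos - 8: e ≤ -5 ↔ ((1/2)*pos + val < 3*e - 4 ∧ 4*e ≥ pos + 4 ∧ val < -9 ∧ e + 2*val ≤ pos + 3)
Before e := v: v ≤ -5 ↔ ((1/2)*pos + val < 3*v - 4 ∧ 4*v ≥ pos + 4 ∧ val < -9 ∧ v + 2*val ≤ pos + 3)
The weakest precondition is v ≤ -5 ↔ ((1/2)*pos + val < 3*v - 4 ∧ 4*v ≥ pos + 4 ∧ val < -9 ∧ v + 2*val ≤ pos + 3).
Check whether (¬((1/2)*pos + val < -16 ∧ pos ≤ -20 ∧ val < -9 ∧ 2*val ≤ pos + 7)) ∧ v = 3 implies it.
Countermodel: at the initial state pos = -13, v = 3, val = -10, the precondition holds but the weakest precondition fails.
Answer: invalid


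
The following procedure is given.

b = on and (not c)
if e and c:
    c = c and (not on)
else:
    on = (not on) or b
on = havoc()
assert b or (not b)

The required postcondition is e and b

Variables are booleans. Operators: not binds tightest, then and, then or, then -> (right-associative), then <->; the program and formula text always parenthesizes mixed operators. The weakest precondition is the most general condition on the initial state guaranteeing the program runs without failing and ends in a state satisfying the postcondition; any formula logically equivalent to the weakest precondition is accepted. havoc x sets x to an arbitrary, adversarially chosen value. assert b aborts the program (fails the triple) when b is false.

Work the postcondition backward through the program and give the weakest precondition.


Working backward. After the program, e and b must hold.
Before assert b or (not b): e and b
Before havoc on: e and b
Then branch requires e and b; else branch requires e and b.
Before the if: ((e and c) -> (e and b)) and ((not (e and c)) -> (e and b))
Before b := on and (not c): ((e and c) -> (e and on and (not c))) and ((not (e and c)) -> (e and on and (not c)))
Answer: WP = ((e and c) -> (e and on and (not c))) and ((not (e and c)) -> (e and on and (not c)))


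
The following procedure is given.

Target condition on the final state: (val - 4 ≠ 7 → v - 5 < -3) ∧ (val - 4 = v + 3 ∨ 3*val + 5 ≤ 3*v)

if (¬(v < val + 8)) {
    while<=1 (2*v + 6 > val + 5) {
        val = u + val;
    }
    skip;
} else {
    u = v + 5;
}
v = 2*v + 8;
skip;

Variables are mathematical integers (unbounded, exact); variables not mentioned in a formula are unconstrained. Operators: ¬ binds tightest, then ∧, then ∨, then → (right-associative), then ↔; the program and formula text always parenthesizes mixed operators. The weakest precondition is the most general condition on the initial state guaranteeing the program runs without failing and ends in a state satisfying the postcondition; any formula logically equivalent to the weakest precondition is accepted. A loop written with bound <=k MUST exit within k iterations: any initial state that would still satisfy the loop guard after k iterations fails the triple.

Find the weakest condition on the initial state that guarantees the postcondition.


Working backward. After the program, the postcondition (val - 4 ≠ 7 → v - 5 < -3) ∧ (val - 4 = v + 3 ∨ 3*val + 5 ≤ 3*v) must hold; in canonical form it is (val ≠ 11 → v < 2) ∧ (val = v + 7 ∨ 3*val ≤ 3*v - 5).
Before skip: (val ≠ 11 → v < 2) ∧ (val = v + 7 ∨ 3*val ≤ 3*v - 5)
Before v := 2*v + 8: (val ≠ 11 → 2*v < -6) ∧ (val = 2*v + 15 ∨ 3*val ≤ 6*v + 19)
Then branch requires (2*v > val - 1 → ((¬(2*v > u + val - 1)) ∧ (u + val ≠ 11 → 2*v < -6) ∧ (u + val = 2*v + 15 ∨ 3*u + 3*val ≤ 6*v + 19))) ∧ ((¬(2*v > val - 1)) → ((val ≠ 11 → 2*v < -6) ∧ (val = 2*v + 15 ∨ 3*val ≤ 6*v + 19))); else branch requires (val ≠ 11 → 2*v < -6) ∧ (val = 2*v + 15 ∨ 3*val ≤ 6*v + 19).
Before the if: ((¬(v < val + 8)) → ((2*v > val - 1 → ((¬(2*v > u + val - 1)) ∧ (u + val ≠ 11 → 2*v < -6) ∧ (u + val = 2*v + 15 ∨ 3*u + 3*val ≤ 6*v + 19))) ∧ ((¬(2*v > val - 1)) → ((val ≠ 11 → 2*v < -6) ∧ (val = 2*v + 15 ∨ 3*val ≤ 6*v + 19))))) ∧ (v < val + 8 → ((val ≠ 11 → 2*v < -6) ∧ (val = 2*v + 15 ∨ 3*val ≤ 6*v + 19)))
Answer: WP = ((¬(v < val + 8)) → ((2*v > val - 1 → ((¬(2*v > u + val - 1)) ∧ (u + val ≠ 11 → 2*v < -6) ∧ (u + val = 2*v + 15 ∨ 3*u + 3*val ≤ 6*v + 19))) ∧ ((¬(2*v > val - 1)) → ((val ≠ 11 → 2*v < -6) ∧ (val = 2*v + 15 ∨ 3*val ≤ 6*v + 19))))) ∧ (v < val + 8 → ((val ≠ 11 → 2*v < -6) ∧ (val = 2*v + 15 ∨ 3*val ≤ 6*v + 19)))


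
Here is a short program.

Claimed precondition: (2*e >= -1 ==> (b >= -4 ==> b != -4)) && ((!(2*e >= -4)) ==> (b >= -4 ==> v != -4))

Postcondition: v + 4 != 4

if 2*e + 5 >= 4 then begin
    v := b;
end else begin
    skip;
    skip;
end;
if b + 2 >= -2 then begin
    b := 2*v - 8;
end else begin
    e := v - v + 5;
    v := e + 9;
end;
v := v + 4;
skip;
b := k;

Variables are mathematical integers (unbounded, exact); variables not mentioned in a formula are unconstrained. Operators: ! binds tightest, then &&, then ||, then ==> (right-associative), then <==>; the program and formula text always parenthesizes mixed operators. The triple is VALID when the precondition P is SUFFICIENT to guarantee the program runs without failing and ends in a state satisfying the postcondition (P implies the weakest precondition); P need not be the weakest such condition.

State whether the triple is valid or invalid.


Working backward. After the program, the postcondition v + 4 != 4 must hold; in canonical form it is v != 0.
Before b := k: v != 0
Before skip: v != 0
Before v := v + 4: v != -4
Then branch requires v != -4; else branch requires true.
Before the if: b >= -4 ==> v != -4
Then branch requires b >= -4 ==> b != -4; else branch requires b >= -4 ==> v != -4.
Before the if: (2*e >= -1 ==> (b >= -4 ==> b != -4)) && ((!(2*e >= -1)) ==> (b >= -4 ==> v != -4))
The weakest precondition is (2*e >= -1 ==> (b >= -4 ==> b != -4)) && ((!(2*e >= -1)) ==> (b >= -4 ==> v != -4)).
Check whether (2*e >= -1 ==> (b >= -4 ==> b != -4)) && ((!(2*e >= -4)) ==> (b >= -4 ==> v != -4)) implies it.
Countermodel: at the initial state b = -4, e = -2, v = -4, the precondition holds but the weakest precondition fails.
Answer: invalid


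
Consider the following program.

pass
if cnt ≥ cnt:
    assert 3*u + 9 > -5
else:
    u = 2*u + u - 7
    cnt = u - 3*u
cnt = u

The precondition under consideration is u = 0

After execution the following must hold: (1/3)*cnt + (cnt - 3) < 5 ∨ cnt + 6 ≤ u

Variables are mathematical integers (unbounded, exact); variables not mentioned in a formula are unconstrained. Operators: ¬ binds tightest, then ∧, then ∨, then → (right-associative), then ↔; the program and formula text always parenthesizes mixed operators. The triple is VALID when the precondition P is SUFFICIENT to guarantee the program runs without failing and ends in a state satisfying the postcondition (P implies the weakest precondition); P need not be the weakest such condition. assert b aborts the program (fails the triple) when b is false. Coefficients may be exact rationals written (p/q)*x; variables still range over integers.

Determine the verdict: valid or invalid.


Working backward. After the program, the postcondition (1/3)*cnt + (cnt - 3) < 5 ∨ cnt + 6 ≤ u must hold; in canonical form it is (4/3)*cnt < 8 ∨ cnt ≤ u - 6.
Before cnt := u: (4/3)*u < 8
Then branch requires 3*u > -14 ∧ (4/3)*u < 8; else branch requires 4*u < 52/3.
Before the if: 3*u > -14 ∧ (4/3)*u < 8
Before skip: 3*u > -14 ∧ (4/3)*u < 8
The weakest precondition is 3*u > -14 ∧ (4/3)*u < 8.
Check whether u = 0 implies it.
Every state satisfying the precondition satisfies the weakest precondition: the implication holds.
Answer: valid


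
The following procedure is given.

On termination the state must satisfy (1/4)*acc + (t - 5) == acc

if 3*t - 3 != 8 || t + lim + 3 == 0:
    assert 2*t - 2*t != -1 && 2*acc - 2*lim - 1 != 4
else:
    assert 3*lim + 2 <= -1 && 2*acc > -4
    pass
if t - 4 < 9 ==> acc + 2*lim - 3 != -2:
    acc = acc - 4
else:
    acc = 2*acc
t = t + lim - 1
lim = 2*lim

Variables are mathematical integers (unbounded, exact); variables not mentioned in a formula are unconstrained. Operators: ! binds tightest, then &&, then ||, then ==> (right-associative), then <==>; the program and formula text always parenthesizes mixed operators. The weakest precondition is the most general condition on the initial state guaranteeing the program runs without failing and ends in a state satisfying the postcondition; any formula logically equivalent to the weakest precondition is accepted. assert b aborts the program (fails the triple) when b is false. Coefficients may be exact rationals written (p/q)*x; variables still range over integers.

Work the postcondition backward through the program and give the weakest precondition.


Working backward. After the program, the postcondition (1/4)*acc + (t - 5) == acc must hold; in canonical form it is t == (3/4)*acc + 5.
Before lim := 2*lim: t == (3/4)*acc + 5
Before t := t + lim - 1: lim + t == (3/4)*acc + 6
Then branch requires lim + t == (3/4)*acc + 3; else branch requires lim + t == (3/2)*acc + 6.
Before the if: ((t < 13 ==> acc + 2*lim != 1) ==> lim + t == (3/4)*acc + 3) && ((!(t < 13 ==> acc + 2*lim != 1)) ==> lim + t == (3/2)*acc + 6)
Then branch requires 2*acc != 2*lim + 5 && ((t < 13 ==> acc + 2*lim != 1) ==> lim + t == (3/4)*acc + 3) && ((!(t < 13 ==> acc + 2*lim != 1)) ==> lim + t == (3/2)*acc + 6); else branch requires 3*lim <= -3 && 2*acc > -4 && ((t < 13 ==> acc + 2*lim != 1) ==> lim + t == (3/4)*acc + 3) && ((!(t < 13 ==> acc + 2*lim != 1)) ==> lim + t == (3/2)*acc + 6).
Before the if: ((3*t != 11 || lim + t == -3) ==> (2*acc != 2*lim + 5 && ((t < 13 ==> acc + 2*lim != 1) ==> lim + t == (3/4)*acc + 3) && ((!(t < 13 ==> acc + 2*lim != 1)) ==> lim + t == (3/2)*acc + 6))) && ((!(3*t != 11 || lim + t == -3)) ==> (3*lim <= -3 && 2*acc > -4 && ((t < 13 ==> acc + 2*lim != 1) ==> lim + t == (3/4)*acc + 3) && ((!(t < 13 ==> acc + 2*lim != 1)) ==> lim + t == (3/2)*acc + 6)))
Answer: WP = ((3*t != 11 || lim + t == -3) ==> (2*acc != 2*lim + 5 && ((t < 13 ==> acc + 2*lim != 1) ==> lim + t == (3/4)*acc + 3) && ((!(t < 13 ==> acc + 2*lim != 1)) ==> lim + t == (3/2)*acc + 6))) && ((!(3*t != 11 || lim + t == -3)) ==> (3*lim <= -3 && 2*acc > -4 && ((t < 13 ==> acc + 2*lim != 1) ==> lim + t == (3/4)*acc + 3) && ((!(t < 13 ==> acc + 2*lim != 1)) ==> lim + t == (3/2)*acc + 6)))


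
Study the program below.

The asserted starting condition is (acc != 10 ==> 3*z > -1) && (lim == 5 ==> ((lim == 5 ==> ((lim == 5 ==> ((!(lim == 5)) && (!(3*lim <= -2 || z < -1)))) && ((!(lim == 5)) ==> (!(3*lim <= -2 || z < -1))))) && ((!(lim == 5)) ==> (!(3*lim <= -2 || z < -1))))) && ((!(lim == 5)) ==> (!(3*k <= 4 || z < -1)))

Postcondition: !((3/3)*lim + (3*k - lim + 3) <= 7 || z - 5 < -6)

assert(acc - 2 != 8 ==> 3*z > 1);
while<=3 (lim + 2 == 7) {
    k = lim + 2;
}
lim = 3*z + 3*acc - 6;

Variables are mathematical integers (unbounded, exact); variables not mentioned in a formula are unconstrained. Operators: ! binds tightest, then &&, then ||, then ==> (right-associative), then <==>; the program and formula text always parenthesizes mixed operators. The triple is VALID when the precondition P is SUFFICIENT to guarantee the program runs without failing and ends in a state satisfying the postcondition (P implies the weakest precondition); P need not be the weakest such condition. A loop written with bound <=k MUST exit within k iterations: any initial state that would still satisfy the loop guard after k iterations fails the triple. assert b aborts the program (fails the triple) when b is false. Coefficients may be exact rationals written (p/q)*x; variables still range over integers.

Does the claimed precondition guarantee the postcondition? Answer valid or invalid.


Working backward. After the program, the postcondition !((3/3)*lim + (3*k - lim + 3) <= 7 || z - 5 < -6) must hold; in canonical form it is !(3*k <= 4 || z < -1).
Before lim := 3*z + 3*acc - 6: !(3*k <= 4 || z < -1)
Before the loop (bound <=3), unroll the exhaustion recursion (WP_0 = exit-now case; WP_j = one more guarded iteration, up to j = 3):
  WP_0: (!(lim == 5)) && (!(3*k <= 4 || z < -1))
  WP_1: (lim == 5 ==> ((!(lim == 5)) && (!(3*lim <= -2 || z < -1)))) && ((!(lim == 5)) ==> (!(3*k <= 4 || z < -1)))
  WP_2: (lim == 5 ==> ((lim == 5 ==> ((!(lim == 5)) && (!(3*lim <= -2 || z < -1)))) && ((!(lim == 5)) ==> (!(3*lim <= -2 || z < -1))))) && ((!(lim == 5)) ==> (!(3*k <= 4 || z < -1)))
  WP_3: (lim == 5 ==> ((lim == 5 ==> ((lim == 5 ==> ((!(lim == 5)) && (!(3*lim <= -2 || z < -1)))) && ((!(lim == 5)) ==> (!(3*lim <= -2 || z < -1))))) && ((!(lim == 5)) ==> (!(3*lim <= -2 || z < -1))))) && ((!(lim == 5)) ==> (!(3*k <= 4 || z < -1)))
So before the loop: (lim == 5 ==> ((lim == 5 ==> ((lim == 5 ==> ((!(lim == 5)) && (!(3*lim <= -2 || z < -1)))) && ((!(lim == 5)) ==> (!(3*lim <= -2 || z < -1))))) && ((!(lim == 5)) ==> (!(3*lim <= -2 || z < -1))))) && ((!(lim == 5)) ==> (!(3*k <= 4 || z < -1)))
Before assert acc - 2 != 8 ==> 3*z > 1: (acc != 10 ==> 3*z > 1) && (lim == 5 ==> ((lim == 5 ==> ((lim == 5 ==> ((!(lim == 5)) && (!(3*lim <= -2 || z < -1)))) && ((!(lim == 5)) ==> (!(3*lim <= -2 || z < -1))))) && ((!(lim == 5)) ==> (!(3*lim <= -2 || z < -1))))) && ((!(lim == 5)) ==> (!(3*k <= 4 || z < -1)))
The weakest precondition is (acc != 10 ==> 3*z > 1) && (lim == 5 ==> ((lim == 5 ==> ((lim == 5 ==> ((!(lim == 5)) && (!(3*lim <= -2 || z < -1)))) && ((!(lim == 5)) ==> (!(3*lim <= -2 || z < -1))))) && ((!(lim == 5)) ==> (!(3*lim <= -2 || z < -1))))) && ((!(lim == 5)) ==> (!(3*k <= 4 || z < -1))).
Check whether (acc != 10 ==> 3*z > -1) && (lim == 5 ==> ((lim == 5 ==> ((lim == 5 ==> ((!(lim == 5)) && (!(3*lim <= -2 || z < -1)))) && ((!(lim == 5)) ==> (!(3*lim <= -2 || z < -1))))) && ((!(lim == 5)) ==> (!(3*lim <= -2 || z < -1))))) && ((!(lim == 5)) ==> (!(3*k <= 4 || z < -1))) implies it.
Countermodel: at the initial state acc = 11, k = 2, lim = 6, z = 0, the precondition holds but the weakest precondition fails.
Answer: invalid


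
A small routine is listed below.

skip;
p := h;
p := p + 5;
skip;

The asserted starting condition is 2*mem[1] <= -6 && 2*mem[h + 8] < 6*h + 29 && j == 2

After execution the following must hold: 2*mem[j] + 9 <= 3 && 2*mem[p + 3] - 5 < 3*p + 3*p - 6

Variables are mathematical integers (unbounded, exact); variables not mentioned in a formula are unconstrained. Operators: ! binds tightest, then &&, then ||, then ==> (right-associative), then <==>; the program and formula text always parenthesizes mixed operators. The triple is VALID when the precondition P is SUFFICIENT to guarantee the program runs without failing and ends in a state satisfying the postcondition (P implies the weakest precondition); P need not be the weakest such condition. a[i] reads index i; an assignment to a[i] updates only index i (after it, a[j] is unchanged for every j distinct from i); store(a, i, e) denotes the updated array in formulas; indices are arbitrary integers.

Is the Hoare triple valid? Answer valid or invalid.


Working backward. After the program, the postcondition 2*mem[j] + 9 <= 3 && 2*mem[p + 3] - 5 < 3*p + 3*p - 6 must hold; in canonical form it is 2*mem[j] <= -6 && 2*mem[p + 3] < 6*p - 1.
Before skip: 2*mem[j] <= -6 && 2*mem[p + 3] < 6*p - 1
Before p := p + 5: 2*mem[j] <= -6 && 2*mem[p + 8] < 6*p + 29
Before p := h: 2*mem[j] <= -6 && 2*mem[h + 8] < 6*h + 29
Before skip: 2*mem[j] <= -6 && 2*mem[h + 8] < 6*h + 29
The weakest precondition is 2*mem[j] <= -6 && 2*mem[h + 8] < 6*h + 29.
Check whether 2*mem[1] <= -6 && 2*mem[h + 8] < 6*h + 29 && j == 2 implies it.
Countermodel: at the initial state h = 0, j = 2, mem = {[1] = -3, [2] = 17422, [8] = 0, elsewhere -3}, the precondition holds but the weakest precondition fails.
Answer: invalid


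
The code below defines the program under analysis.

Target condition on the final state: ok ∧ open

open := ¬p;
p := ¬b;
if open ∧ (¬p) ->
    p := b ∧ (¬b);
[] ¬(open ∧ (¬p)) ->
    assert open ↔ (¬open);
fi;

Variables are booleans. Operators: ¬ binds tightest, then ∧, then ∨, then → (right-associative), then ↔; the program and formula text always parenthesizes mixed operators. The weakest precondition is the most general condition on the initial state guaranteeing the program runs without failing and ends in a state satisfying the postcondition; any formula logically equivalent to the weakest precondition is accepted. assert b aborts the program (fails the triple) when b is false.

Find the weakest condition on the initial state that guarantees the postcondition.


Working backward. After the program, ok ∧ open must hold.
Then branch requires ok ∧ open; else branch requires (open ↔ (¬open)) ∧ ok ∧ open.
Before the if: ((open ∧ (¬p)) → (ok ∧ open)) ∧ ((¬(open ∧ (¬p))) → ((open ↔ (¬open)) ∧ ok ∧ open))
Before p := ¬b: ((open ∧ b) → (ok ∧ open)) ∧ ((¬(open ∧ b)) → ((open ↔ (¬open)) ∧ ok ∧ open))
Before open := ¬p: (((¬p) ∧ b) → (ok ∧ (¬p))) ∧ ((¬((¬p) ∧ b)) → (((¬p) ↔ p) ∧ ok ∧ (¬p)))
Answer: WP = (((¬p) ∧ b) → (ok ∧ (¬p))) ∧ ((¬((¬p) ∧ b)) → (((¬p) ↔ p) ∧ ok ∧ (¬p)))


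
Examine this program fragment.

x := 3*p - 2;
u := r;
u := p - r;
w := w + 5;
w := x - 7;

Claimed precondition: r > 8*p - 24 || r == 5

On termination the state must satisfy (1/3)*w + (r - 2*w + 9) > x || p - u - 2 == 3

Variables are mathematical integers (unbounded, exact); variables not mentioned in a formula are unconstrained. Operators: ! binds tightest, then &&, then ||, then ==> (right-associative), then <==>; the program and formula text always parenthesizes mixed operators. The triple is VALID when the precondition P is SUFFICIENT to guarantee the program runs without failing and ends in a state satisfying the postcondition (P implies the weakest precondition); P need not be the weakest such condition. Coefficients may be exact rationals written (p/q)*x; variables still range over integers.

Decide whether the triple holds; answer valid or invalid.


Working backward. After the program, the postcondition (1/3)*w + (r - 2*w + 9) > x || p - u - 2 == 3 must hold; in canonical form it is r > (5/3)*w + x - 9 || p == u + 5.
Before w := x - 7: r > (8/3)*x - 62/3 || p == u + 5
Before w := w + 5: r > (8/3)*x - 62/3 || p == u + 5
Before u := p - r: r > (8/3)*x - 62/3 || r == 5
Before u := r: r > (8/3)*x - 62/3 || r == 5
Before x := 3*p - 2: r > 8*p - 26 || r == 5
The weakest precondition is r > 8*p - 26 || r == 5.
Check whether r > 8*p - 24 || r == 5 implies it.
Every state satisfying the precondition satisfies the weakest precondition: the implication holds.
Answer: valid


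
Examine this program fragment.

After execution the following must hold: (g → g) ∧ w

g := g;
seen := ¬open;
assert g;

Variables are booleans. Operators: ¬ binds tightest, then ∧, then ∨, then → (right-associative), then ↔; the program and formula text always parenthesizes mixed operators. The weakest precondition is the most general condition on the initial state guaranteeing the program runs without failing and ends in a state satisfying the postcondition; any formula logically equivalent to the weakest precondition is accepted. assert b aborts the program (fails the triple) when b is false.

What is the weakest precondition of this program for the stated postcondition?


Working backward. After the program, the postcondition (g → g) ∧ w must hold; in canonical form it is w.
Before assert g: g ∧ w
Before seen := ¬open: g ∧ w
Before g := g: g ∧ w
Answer: WP = g ∧ w


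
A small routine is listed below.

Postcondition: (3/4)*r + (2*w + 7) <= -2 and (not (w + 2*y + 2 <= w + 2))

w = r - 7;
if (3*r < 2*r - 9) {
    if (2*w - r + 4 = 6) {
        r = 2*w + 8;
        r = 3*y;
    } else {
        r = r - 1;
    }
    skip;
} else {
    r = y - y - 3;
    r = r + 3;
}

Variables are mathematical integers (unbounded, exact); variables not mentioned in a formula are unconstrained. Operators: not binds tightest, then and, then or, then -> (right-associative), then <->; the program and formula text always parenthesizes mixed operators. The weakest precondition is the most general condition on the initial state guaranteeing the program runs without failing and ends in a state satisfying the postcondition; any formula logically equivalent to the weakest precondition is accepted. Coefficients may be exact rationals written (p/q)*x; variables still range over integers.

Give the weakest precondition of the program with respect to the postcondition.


Working backward. After the program, the postcondition (3/4)*r + (2*w + 7) <= -2 and (not (w + 2*y + 2 <= w + 2)) must hold; in canonical form it is (3/4)*r + 2*w <= -9 and (not (2*y <= 0)).
Then branch requires (2*w = r + 2 -> (2*w + (9/4)*y <= -9 and (not (2*y <= 0)))) and ((not (2*w = r + 2)) -> ((3/4)*r + 2*w <= -33/4 and (not (2*y <= 0)))); else branch requires 2*w <= -9 and (not (2*y <= 0)).
Before the if: (r < -9 -> ((2*w = r + 2 -> (2*w + (9/4)*y <= -9 and (not (2*y <= 0)))) and ((not (2*w = r + 2)) -> ((3/4)*r + 2*w <= -33/4 and (not (2*y <= 0)))))) and ((not (r < -9)) -> (2*w <= -9 and (not (2*y <= 0))))
Before w := r - 7: (r < -9 -> ((r = 16 -> (2*r + (9/4)*y <= 5 and (not (2*y <= 0)))) and ((not (r = 16)) -> ((11/4)*r <= 23/4 and (not (2*y <= 0)))))) and ((not (r < -9)) -> (2*r <= 5 and (not (2*y <= 0))))
Answer: WP = (r < -9 -> ((r = 16 -> (2*r + (9/4)*y <= 5 and (not (2*y <= 0)))) and ((not (r = 16)) -> ((11/4)*r <= 23/4 and (not (2*y <= 0)))))) and ((not (r < -9)) -> (2*r <= 5 and (not (2*y <= 0))))


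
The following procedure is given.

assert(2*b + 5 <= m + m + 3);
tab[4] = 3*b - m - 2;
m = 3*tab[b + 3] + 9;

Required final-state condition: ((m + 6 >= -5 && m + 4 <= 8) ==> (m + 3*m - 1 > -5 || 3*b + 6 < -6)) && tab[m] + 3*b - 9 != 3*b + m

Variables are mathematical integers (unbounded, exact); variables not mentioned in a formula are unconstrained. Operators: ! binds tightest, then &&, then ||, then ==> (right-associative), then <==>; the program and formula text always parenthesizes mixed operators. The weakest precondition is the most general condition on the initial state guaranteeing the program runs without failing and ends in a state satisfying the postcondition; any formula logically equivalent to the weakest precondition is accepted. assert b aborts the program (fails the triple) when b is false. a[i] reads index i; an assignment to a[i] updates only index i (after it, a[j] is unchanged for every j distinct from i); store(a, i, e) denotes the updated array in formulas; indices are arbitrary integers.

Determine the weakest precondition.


Working backward. After the program, the postcondition ((m + 6 >= -5 && m + 4 <= 8) ==> (m + 3*m - 1 > -5 || 3*b + 6 < -6)) && tab[m] + 3*b - 9 != 3*b + m must hold; in canonical form it is ((m >= -11 && m <= 4) ==> (4*m > -4 || 3*b < -12)) && tab[m] != m + 9.
Before m := 3*tab[b + 3] + 9: ((3*tab[b + 3] >= -20 && 3*tab[b + 3] <= -5) ==> (12*tab[b + 3] > -40 || 3*b < -12)) && tab[3*tab[b + 3] + 9] != 3*tab[b + 3] + 18
Before tab[4] := 3*b - m - 2: ((3*store(tab, 4, 3*b - m - 2)[b + 3] >= -20 && 3*store(tab, 4, 3*b - m - 2)[b + 3] <= -5) ==> (12*store(tab, 4, 3*b - m - 2)[b + 3] > -40 || 3*b < -12)) && store(tab, 4, 3*b - m - 2)[3*store(tab, 4, 3*b - m - 2)[b + 3] + 9] != 3*store(tab, 4, 3*b - m - 2)[b + 3] + 18
Before assert 2*b + 5 <= m + m + 3: 2*b <= 2*m - 2 && ((3*store(tab, 4, 3*b - m - 2)[b + 3] >= -20 && 3*store(tab, 4, 3*b - m - 2)[b + 3] <= -5) ==> (12*store(tab, 4, 3*b - m - 2)[b + 3] > -40 || 3*b < -12)) && store(tab, 4, 3*b - m - 2)[3*store(tab, 4, 3*b - m - 2)[b + 3] + 9] != 3*store(tab, 4, 3*b - m - 2)[b + 3] + 18
Answer: WP = 2*b <= 2*m - 2 && ((3*store(tab, 4, 3*b - m - 2)[b + 3] >= -20 && 3*store(tab, 4, 3*b - m - 2)[b + 3] <= -5) ==> (12*store(tab, 4, 3*b - m - 2)[b + 3] > -40 || 3*b < -12)) && store(tab, 4, 3*b - m - 2)[3*store(tab, 4, 3*b - m - 2)[b + 3] + 9] != 3*store(tab, 4, 3*b - m - 2)[b + 3] + 18


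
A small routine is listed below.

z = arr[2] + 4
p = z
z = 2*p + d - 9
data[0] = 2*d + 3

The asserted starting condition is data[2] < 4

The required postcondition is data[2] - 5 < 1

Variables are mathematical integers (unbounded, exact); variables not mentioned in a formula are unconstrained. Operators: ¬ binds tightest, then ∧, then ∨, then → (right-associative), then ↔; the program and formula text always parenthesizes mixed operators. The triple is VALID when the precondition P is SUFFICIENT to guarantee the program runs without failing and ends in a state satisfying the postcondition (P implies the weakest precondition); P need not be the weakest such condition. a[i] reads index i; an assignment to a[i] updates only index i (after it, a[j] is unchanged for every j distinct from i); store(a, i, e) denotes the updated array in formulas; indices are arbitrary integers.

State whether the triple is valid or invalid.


Working backward. After the program, the postcondition data[2] - 5 < 1 must hold; in canonical form it is data[2] < 6.
Before data[0] := 2*d + 3: data[2] < 6
Before z := 2*p + d - 9: data[2] < 6
Before p := z: data[2] < 6
Before z := arr[2] + 4: data[2] < 6
The weakest precondition is data[2] < 6.
Check whether data[2] < 4 implies it.
Every state satisfying the precondition satisfies the weakest precondition: the implication holds.
Answer: valid


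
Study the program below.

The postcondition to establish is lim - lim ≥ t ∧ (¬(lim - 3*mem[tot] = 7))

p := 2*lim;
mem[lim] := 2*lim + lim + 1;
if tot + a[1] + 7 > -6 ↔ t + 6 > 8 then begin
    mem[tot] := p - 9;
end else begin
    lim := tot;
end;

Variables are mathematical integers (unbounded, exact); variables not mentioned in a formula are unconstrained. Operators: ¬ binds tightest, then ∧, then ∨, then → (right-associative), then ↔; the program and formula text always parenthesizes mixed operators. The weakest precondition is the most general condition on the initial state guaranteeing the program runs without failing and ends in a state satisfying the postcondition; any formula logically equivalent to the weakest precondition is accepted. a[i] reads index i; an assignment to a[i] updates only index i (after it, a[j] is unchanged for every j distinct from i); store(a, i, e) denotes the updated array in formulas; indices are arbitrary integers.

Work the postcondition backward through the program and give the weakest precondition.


Working backward. After the program, the postcondition lim - lim ≥ t ∧ (¬(lim - 3*mem[tot] = 7)) must hold; in canonical form it is t ≤ 0 ∧ (¬(lim = 3*mem[tot] + 7)).
Then branch requires t ≤ 0 ∧ (¬(lim = 3*store(mem, tot, p - 9)[tot] + 7)); else branch requires t ≤ 0 ∧ (¬(tot = 3*mem[tot] + 7)).
Before the if: ((a[1] + tot > -13 ↔ t > 2) → (t ≤ 0 ∧ (¬(lim = 3*store(mem, tot, p - 9)[tot] + 7)))) ∧ ((¬(a[1] + tot > -13 ↔ t > 2)) → (t ≤ 0 ∧ (¬(tot = 3*mem[tot] + 7))))
Before mem[lim] := 2*lim + lim + 1: ((a[1] + tot > -13 ↔ t > 2) → (t ≤ 0 ∧ (¬(lim = 3*store(store(mem, lim, 3*lim + 1), tot, p - 9)[tot] + 7)))) ∧ ((¬(a[1] + tot > -13 ↔ t > 2)) → (t ≤ 0 ∧ (¬(tot = 3*store(mem, lim, 3*lim + 1)[tot] + 7))))
Before p := 2*lim: ((a[1] + tot > -13 ↔ t > 2) → (t ≤ 0 ∧ (¬(lim = 3*store(store(mem, lim, 3*lim + 1), tot, 2*lim - 9)[tot] + 7)))) ∧ ((¬(a[1] + tot > -13 ↔ t > 2)) → (t ≤ 0 ∧ (¬(tot = 3*store(mem, lim, 3*lim + 1)[tot] + 7))))
Answer: WP = ((a[1] + tot > -13 ↔ t > 2) → (t ≤ 0 ∧ (¬(lim = 3*store(store(mem, lim, 3*lim + 1), tot, 2*lim - 9)[tot] + 7)))) ∧ ((¬(a[1] + tot > -13 ↔ t > 2)) → (t ≤ 0 ∧ (¬(tot = 3*store(mem, lim, 3*lim + 1)[tot] + 7))))
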